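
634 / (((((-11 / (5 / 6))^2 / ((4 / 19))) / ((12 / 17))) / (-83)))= -5262200 / 117249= -44.88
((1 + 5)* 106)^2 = 404496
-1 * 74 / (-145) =74 / 145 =0.51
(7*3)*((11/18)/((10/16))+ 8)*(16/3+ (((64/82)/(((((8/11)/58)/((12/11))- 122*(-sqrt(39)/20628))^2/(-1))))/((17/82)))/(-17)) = 740181736363102660582592/17556175512513550125- 7294735775357792907264*sqrt(39)/1950686168057061125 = 18807.13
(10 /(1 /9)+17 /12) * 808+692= 223670 /3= 74556.67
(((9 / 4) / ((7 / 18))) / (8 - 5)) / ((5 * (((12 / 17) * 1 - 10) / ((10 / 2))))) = -459 / 2212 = -0.21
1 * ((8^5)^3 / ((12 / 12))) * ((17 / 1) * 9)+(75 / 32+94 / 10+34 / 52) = 11197074573549921467 / 2080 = 5383208929591308.40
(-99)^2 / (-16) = -9801 / 16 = -612.56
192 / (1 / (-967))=-185664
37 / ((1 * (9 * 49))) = 0.08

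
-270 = -270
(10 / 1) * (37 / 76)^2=6845 / 2888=2.37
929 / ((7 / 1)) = 929 / 7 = 132.71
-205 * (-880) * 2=360800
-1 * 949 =-949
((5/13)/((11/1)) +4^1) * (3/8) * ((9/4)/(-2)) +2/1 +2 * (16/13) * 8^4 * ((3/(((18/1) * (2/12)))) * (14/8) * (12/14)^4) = 29897933587/3139136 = 9524.26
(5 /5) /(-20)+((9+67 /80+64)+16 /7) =76.07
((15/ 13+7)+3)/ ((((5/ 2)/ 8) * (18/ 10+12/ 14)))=16240/ 1209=13.43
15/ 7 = 2.14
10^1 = 10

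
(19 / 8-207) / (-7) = 1637 / 56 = 29.23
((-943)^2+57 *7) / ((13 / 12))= 10675776 / 13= 821213.54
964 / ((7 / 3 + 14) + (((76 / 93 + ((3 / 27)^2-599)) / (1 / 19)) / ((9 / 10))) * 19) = -21785436 / 5421872543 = -0.00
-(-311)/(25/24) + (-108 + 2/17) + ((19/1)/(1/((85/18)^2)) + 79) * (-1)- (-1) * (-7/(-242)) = -5198145473/16661700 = -311.98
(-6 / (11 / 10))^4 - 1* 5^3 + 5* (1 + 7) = 11715515 / 14641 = 800.19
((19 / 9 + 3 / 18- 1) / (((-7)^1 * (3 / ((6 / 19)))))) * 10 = -230 / 1197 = -0.19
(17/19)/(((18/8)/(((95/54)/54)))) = 85/6561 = 0.01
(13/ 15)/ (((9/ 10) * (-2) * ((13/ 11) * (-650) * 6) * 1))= 11/ 105300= 0.00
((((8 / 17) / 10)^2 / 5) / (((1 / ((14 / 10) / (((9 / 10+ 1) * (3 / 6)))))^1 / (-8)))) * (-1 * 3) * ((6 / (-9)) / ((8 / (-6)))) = 5376 / 686375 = 0.01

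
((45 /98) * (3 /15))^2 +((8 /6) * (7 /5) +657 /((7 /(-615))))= -8315181773 /144060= -57720.27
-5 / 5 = -1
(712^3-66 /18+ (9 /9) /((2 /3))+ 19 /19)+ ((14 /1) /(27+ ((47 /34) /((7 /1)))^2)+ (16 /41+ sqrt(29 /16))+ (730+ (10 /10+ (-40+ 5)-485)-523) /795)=sqrt(29) /4+ 36038397249083952277 /99844808430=360944128.70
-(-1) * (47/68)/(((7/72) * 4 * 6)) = 0.30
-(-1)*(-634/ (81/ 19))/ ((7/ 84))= -48184/ 27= -1784.59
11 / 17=0.65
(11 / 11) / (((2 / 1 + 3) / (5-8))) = -0.60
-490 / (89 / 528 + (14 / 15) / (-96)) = -1940400 / 629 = -3084.90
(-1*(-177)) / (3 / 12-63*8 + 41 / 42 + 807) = 14868 / 25555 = 0.58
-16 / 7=-2.29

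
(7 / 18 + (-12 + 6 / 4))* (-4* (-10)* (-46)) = 167440 / 9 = 18604.44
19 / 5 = 3.80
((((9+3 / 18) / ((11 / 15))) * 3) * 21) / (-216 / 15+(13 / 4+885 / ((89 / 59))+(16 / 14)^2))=68685750 / 50312117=1.37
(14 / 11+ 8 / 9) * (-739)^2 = 116869894 / 99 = 1180503.98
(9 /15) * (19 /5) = 57 /25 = 2.28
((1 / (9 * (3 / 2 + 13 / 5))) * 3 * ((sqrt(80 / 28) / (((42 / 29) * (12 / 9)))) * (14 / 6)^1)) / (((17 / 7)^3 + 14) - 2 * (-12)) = 7105 * sqrt(35) / 13244886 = 0.00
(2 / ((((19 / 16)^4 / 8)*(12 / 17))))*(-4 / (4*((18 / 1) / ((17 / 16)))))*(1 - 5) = 9469952 / 3518667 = 2.69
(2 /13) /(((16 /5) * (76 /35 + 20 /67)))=11725 /602368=0.02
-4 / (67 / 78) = -312 / 67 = -4.66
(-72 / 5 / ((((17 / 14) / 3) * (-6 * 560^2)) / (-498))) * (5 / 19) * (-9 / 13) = 20169 / 11757200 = 0.00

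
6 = 6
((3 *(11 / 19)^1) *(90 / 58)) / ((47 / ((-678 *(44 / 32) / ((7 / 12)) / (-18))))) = 1845855 / 362558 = 5.09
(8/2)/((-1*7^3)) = -0.01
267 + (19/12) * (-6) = 515/2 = 257.50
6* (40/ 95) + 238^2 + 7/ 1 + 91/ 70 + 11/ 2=5382731/ 95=56660.33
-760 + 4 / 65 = -49396 / 65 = -759.94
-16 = -16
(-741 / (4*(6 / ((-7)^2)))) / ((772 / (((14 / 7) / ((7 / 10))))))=-8645 / 1544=-5.60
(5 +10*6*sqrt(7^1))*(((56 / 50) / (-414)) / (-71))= 14 / 73485 +56*sqrt(7) / 24495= 0.01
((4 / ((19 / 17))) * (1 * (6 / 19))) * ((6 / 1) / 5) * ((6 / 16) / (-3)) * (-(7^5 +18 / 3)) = 5144778 / 1805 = 2850.29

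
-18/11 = -1.64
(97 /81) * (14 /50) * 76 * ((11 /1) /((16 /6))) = 105.12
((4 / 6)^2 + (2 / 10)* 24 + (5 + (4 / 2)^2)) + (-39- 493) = -23299 / 45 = -517.76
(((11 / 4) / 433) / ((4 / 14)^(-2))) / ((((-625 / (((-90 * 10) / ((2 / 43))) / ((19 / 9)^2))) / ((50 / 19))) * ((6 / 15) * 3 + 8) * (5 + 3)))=1724085 / 13388521076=0.00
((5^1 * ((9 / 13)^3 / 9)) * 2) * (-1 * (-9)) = 7290 / 2197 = 3.32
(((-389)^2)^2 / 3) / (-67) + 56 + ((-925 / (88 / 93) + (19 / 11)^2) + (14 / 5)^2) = -554137119981347 / 4864200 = -113921532.83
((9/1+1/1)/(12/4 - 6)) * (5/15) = -1.11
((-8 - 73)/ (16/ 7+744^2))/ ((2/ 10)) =-2835/ 3874768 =-0.00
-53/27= -1.96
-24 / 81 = -0.30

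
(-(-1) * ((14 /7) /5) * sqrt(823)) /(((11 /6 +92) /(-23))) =-2.81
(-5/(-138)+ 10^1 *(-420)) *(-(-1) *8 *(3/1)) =-2318380/23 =-100799.13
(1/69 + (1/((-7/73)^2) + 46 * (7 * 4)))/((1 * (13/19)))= 89727082/43953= 2041.43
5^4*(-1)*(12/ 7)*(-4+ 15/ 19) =457500/ 133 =3439.85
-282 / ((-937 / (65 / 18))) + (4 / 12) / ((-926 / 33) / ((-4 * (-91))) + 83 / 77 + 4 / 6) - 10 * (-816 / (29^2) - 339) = 80521726478677 / 23675970765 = 3400.99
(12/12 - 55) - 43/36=-1987/36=-55.19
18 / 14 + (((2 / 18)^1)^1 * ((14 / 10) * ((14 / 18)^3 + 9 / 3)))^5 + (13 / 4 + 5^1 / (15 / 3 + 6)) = 18858040985243033906593 / 3744560961389534070708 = 5.04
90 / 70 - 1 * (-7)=58 / 7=8.29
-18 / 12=-3 / 2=-1.50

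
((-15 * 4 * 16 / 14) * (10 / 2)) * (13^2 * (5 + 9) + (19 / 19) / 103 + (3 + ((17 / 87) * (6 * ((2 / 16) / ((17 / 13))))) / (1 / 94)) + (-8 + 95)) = -17682162000 / 20909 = -845672.29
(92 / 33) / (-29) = -0.10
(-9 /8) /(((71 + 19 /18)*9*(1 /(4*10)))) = -90 /1297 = -0.07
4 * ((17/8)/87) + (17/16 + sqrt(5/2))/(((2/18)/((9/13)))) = 121567/18096 + 81 * sqrt(10)/26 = 16.57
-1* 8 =-8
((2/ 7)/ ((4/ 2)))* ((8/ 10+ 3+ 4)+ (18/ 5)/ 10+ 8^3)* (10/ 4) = 6502/ 35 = 185.77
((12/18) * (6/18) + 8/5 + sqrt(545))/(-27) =-sqrt(545)/27 -82/1215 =-0.93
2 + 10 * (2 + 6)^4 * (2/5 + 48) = 1982466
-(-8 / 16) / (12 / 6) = 1 / 4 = 0.25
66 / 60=11 / 10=1.10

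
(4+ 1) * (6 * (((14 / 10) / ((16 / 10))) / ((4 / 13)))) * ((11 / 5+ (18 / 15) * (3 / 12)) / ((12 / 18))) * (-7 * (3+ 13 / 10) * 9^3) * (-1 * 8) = 898561755 / 16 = 56160109.69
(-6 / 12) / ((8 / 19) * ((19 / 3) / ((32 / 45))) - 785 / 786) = -786 / 4325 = -0.18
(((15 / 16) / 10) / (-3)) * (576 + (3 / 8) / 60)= -92161 / 5120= -18.00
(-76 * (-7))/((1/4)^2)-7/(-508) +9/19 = 82162529/9652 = 8512.49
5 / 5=1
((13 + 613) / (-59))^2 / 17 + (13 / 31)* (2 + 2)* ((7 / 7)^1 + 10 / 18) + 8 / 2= 218455792 / 16510383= 13.23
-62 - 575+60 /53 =-33701 /53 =-635.87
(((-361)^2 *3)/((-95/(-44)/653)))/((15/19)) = 3744382972/25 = 149775318.88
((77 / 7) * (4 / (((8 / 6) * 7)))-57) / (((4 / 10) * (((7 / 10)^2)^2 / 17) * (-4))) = 38887500 / 16807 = 2313.77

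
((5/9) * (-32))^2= 25600/81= 316.05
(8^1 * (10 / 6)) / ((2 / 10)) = 200 / 3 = 66.67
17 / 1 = 17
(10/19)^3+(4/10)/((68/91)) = 794169/1166030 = 0.68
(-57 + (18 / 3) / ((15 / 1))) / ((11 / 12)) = -3396 / 55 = -61.75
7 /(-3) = -2.33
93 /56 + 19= 1157 /56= 20.66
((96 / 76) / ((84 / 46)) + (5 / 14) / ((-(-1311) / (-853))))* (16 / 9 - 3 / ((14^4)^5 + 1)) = 11286512983849218591315367355 / 13820824440681095230585472322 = 0.82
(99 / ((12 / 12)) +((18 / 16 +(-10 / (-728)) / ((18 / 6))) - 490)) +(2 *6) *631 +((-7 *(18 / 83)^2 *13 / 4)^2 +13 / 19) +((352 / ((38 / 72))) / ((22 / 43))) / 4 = 14789383173396385 / 1969330488216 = 7509.85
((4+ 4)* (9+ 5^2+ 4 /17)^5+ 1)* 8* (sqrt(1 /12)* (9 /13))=601532124.56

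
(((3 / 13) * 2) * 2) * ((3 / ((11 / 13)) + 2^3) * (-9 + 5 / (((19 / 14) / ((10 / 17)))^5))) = -47811608436414588 / 502746029191549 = -95.10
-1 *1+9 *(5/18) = 3/2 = 1.50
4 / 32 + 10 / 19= 99 / 152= 0.65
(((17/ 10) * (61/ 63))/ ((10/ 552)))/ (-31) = -47702/ 16275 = -2.93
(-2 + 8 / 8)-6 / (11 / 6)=-47 / 11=-4.27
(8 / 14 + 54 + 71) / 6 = 293 / 14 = 20.93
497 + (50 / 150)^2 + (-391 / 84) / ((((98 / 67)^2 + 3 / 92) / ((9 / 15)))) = 140103384457 / 282566025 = 495.83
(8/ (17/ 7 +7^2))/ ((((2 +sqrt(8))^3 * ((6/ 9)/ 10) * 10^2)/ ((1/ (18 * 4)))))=0.00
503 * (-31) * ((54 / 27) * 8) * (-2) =498976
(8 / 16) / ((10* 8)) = 1 / 160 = 0.01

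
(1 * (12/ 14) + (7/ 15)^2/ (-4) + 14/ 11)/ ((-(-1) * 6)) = 0.35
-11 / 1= -11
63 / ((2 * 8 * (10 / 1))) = 63 / 160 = 0.39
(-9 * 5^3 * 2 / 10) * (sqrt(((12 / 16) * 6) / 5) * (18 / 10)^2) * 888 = -614132.03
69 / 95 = 0.73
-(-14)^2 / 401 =-0.49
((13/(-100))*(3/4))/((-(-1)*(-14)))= 39/5600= 0.01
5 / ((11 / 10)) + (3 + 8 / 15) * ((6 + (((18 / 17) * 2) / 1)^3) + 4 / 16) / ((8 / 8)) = 195147767 / 3242580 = 60.18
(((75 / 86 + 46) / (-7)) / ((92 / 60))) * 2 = -60465 / 6923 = -8.73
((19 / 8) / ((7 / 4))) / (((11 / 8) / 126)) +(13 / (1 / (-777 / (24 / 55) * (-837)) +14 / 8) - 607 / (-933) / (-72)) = 8127423497284997 / 61672697357832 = 131.78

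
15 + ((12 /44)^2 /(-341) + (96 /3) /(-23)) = 13.61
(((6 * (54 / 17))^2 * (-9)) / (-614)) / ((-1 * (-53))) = 0.10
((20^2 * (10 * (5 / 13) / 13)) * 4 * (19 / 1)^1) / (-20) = -76000 / 169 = -449.70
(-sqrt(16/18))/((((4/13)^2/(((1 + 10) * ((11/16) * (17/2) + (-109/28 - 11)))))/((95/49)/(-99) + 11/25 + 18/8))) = 443762618897 * sqrt(2)/237081600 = 2647.08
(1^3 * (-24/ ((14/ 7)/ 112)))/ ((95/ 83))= -111552/ 95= -1174.23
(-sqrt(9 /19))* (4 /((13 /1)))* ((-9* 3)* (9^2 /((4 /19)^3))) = 2368521* sqrt(19) /208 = 49635.31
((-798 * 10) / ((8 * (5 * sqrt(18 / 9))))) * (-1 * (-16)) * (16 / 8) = -3192 * sqrt(2) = -4514.17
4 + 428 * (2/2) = 432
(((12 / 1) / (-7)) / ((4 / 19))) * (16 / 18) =-152 / 21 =-7.24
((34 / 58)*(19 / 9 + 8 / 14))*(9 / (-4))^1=-2873 / 812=-3.54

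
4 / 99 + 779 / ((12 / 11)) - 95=245173 / 396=619.12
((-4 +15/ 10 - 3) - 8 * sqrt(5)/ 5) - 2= -11.08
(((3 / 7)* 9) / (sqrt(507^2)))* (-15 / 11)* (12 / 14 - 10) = 0.09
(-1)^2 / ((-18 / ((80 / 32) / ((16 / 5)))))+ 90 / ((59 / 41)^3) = 3567730165 / 118298304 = 30.16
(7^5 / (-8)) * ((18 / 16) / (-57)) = 50421 / 1216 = 41.46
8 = 8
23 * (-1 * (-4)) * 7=644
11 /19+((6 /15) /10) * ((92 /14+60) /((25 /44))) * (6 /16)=194216 /83125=2.34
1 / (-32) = -1 / 32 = -0.03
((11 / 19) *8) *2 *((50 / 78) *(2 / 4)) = 2200 / 741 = 2.97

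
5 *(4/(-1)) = -20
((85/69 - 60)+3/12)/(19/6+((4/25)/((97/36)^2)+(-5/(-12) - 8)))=3799118975/285308491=13.32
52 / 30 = 26 / 15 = 1.73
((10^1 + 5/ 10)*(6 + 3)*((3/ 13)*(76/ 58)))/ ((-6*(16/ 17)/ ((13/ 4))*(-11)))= 61047/ 40832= 1.50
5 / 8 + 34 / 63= 587 / 504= 1.16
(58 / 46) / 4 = 29 / 92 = 0.32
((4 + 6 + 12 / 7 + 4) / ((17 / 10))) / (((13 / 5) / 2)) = 7.11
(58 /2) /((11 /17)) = 493 /11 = 44.82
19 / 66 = 0.29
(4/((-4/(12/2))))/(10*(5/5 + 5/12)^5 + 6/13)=-9704448/93037201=-0.10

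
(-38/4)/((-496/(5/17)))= 95/16864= 0.01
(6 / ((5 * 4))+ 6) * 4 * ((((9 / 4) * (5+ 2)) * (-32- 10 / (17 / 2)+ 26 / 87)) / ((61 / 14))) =-450325386 / 150365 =-2994.88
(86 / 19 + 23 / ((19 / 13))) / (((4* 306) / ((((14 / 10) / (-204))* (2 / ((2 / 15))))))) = -2695 / 1581408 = -0.00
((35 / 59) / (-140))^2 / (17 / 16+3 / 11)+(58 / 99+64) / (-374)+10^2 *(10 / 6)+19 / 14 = 35587788492617 / 212019947370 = 167.85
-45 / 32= -1.41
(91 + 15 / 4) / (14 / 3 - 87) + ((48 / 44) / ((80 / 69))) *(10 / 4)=26115 / 21736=1.20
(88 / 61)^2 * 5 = 38720 / 3721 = 10.41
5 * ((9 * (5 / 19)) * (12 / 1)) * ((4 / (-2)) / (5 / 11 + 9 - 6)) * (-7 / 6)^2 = -40425 / 361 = -111.98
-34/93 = -0.37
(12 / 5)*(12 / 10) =72 / 25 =2.88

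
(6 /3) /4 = 1 /2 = 0.50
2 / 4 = 1 / 2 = 0.50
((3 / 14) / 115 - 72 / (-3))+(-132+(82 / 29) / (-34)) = -85787371 / 793730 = -108.08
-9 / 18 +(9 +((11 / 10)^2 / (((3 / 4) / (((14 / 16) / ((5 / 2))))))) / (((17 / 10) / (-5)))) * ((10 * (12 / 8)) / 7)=1812 / 119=15.23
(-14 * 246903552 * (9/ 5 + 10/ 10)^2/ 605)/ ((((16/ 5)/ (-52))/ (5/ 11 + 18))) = 446982832977408/ 33275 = 13432992726.59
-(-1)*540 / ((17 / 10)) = 5400 / 17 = 317.65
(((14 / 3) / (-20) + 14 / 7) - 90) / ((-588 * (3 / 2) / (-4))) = -2647 / 6615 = -0.40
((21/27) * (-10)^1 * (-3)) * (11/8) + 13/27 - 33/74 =128347/3996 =32.12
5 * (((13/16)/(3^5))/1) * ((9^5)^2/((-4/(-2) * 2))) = 932678955/64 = 14573108.67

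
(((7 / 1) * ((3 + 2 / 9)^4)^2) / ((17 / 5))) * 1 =23925.61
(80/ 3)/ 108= 20/ 81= 0.25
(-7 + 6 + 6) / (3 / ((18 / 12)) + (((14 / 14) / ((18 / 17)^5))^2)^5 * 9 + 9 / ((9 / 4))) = 64473722508994897426019642708781535108281120479128831169396736 / 84028495157223240587373725726822440096380181941991967615271533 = 0.77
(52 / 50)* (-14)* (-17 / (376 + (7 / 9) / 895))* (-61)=-608100948 / 15143435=-40.16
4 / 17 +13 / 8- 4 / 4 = 117 / 136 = 0.86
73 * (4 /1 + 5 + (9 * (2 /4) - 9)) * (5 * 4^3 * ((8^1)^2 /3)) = 2242560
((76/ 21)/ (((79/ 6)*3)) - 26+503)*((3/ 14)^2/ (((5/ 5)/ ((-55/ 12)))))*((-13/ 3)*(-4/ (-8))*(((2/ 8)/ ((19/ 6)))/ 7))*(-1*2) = -565918925/ 115324832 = -4.91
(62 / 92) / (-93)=-1 / 138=-0.01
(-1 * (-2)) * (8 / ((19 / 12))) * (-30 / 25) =-1152 / 95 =-12.13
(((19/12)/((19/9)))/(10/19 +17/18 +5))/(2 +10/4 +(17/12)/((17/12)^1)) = 513/24343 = 0.02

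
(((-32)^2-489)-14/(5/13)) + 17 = 2578/5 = 515.60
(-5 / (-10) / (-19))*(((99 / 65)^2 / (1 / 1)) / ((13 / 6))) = -0.03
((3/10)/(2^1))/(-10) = -3/200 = -0.02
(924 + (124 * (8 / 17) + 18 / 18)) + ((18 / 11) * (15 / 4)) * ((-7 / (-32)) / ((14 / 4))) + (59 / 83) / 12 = 1465871335 / 1490016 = 983.80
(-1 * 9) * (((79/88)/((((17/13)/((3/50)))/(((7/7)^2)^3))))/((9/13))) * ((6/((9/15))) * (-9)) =360477/7480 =48.19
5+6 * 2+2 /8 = 69 /4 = 17.25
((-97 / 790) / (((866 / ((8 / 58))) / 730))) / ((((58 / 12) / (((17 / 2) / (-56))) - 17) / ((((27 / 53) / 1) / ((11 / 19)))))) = 370520406 / 1440639332759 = 0.00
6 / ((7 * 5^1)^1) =0.17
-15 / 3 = -5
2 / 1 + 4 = 6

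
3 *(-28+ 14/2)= -63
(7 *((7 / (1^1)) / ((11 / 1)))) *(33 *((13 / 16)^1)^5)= 54580071 / 1048576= 52.05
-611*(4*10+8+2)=-30550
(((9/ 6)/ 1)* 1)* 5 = 15/ 2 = 7.50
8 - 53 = -45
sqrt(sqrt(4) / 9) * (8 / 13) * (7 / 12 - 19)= -34 * sqrt(2) / 9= -5.34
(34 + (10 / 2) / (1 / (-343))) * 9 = -15129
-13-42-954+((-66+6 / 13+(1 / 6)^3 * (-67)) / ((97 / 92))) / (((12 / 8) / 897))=-100456258 / 2619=-38356.72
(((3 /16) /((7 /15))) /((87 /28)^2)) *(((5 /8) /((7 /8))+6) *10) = 2350 /841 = 2.79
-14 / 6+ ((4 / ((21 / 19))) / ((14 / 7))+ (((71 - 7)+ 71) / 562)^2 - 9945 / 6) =-1657.97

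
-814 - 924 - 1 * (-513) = -1225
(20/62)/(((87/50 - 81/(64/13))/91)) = -208000/104253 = -2.00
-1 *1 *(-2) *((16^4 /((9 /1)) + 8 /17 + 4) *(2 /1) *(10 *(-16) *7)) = -4994286080 /153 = -32642392.68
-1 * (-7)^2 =-49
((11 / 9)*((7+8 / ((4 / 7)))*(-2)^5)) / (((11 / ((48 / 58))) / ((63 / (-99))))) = 12544 / 319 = 39.32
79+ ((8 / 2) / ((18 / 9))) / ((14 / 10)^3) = 27347 / 343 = 79.73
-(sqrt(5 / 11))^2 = -5 / 11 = -0.45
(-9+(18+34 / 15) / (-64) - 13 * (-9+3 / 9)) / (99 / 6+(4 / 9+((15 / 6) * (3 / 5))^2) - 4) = 18603 / 2735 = 6.80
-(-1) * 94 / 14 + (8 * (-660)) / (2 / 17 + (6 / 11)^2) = -5427613 / 427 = -12711.04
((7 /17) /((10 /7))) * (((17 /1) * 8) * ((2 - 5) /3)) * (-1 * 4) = 784 /5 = 156.80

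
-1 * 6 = -6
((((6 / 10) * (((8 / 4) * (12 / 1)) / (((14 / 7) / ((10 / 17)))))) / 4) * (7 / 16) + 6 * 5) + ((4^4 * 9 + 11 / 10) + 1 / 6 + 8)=4781209 / 2040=2343.73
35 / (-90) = -7 / 18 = -0.39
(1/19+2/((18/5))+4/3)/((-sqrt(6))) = -166 * sqrt(6)/513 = -0.79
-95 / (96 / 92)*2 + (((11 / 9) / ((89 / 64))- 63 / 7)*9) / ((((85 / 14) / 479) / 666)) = -69729557857 / 18156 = -3840579.30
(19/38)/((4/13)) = 13/8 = 1.62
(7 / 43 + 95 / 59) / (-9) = -4498 / 22833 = -0.20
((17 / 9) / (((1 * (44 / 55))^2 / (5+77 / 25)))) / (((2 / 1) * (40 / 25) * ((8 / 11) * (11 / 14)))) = 13.04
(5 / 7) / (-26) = -5 / 182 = -0.03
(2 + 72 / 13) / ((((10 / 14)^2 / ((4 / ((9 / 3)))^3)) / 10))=614656 / 1755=350.23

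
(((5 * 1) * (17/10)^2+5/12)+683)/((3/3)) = 10468/15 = 697.87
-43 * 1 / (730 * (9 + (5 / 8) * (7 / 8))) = -1376 / 223015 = -0.01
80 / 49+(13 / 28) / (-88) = 28069 / 17248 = 1.63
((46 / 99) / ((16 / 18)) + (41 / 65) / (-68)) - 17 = -200394 / 12155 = -16.49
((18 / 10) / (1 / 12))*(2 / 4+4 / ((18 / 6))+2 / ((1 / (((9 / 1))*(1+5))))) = 11862 / 5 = 2372.40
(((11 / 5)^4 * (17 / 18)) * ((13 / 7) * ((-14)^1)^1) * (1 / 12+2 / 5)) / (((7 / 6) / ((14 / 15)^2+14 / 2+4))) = -250631065399 / 88593750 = -2828.99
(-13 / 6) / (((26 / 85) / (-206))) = 8755 / 6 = 1459.17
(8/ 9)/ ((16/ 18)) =1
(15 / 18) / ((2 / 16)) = 20 / 3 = 6.67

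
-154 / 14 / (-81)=11 / 81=0.14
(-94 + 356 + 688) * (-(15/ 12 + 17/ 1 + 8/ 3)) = -119225/ 6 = -19870.83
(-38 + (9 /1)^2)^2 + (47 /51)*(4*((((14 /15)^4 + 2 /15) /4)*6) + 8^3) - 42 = 1965474979 /860625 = 2283.78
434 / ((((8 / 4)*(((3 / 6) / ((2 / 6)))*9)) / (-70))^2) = 2126600 / 729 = 2917.15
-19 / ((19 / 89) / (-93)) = 8277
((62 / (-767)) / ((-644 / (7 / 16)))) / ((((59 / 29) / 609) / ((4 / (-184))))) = -547491 / 1532085568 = -0.00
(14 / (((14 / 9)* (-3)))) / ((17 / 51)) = -9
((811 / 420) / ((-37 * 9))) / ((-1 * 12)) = 811 / 1678320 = 0.00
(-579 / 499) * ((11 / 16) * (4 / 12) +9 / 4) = -22967 / 7984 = -2.88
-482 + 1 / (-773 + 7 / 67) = -24959955 / 51784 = -482.00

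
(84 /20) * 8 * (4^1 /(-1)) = -134.40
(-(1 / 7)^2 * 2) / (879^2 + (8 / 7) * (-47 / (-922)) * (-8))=-922 / 17453177021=-0.00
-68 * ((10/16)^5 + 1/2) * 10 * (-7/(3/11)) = 42562135/4096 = 10391.15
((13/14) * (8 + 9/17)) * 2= 1885/119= 15.84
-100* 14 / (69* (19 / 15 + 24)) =-7000 / 8717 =-0.80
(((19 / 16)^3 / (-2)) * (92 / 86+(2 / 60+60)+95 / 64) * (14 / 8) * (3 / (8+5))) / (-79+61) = 124046914943 / 105507717120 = 1.18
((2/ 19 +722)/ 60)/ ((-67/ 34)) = -23324/ 3819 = -6.11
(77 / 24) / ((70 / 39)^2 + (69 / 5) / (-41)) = 8002995 / 7196408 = 1.11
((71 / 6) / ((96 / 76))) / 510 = 1349 / 73440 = 0.02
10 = 10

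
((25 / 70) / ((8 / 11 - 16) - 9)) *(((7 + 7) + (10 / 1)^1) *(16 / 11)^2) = -5120 / 6853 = -0.75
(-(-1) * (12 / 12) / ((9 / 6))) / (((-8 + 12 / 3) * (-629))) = 1 / 3774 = 0.00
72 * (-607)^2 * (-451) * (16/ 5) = -191428414848/ 5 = -38285682969.60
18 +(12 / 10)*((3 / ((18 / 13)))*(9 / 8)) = 837 / 40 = 20.92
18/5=3.60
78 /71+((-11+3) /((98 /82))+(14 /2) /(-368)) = -7187841 /1280272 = -5.61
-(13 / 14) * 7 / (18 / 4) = -13 / 9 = -1.44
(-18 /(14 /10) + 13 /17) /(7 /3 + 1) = -4317 /1190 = -3.63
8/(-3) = -8/3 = -2.67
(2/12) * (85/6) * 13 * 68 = 18785/9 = 2087.22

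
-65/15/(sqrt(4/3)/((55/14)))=-715 * sqrt(3)/84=-14.74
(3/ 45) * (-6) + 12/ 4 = 13/ 5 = 2.60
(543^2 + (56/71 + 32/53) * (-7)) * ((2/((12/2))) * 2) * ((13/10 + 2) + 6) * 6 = 10968020.19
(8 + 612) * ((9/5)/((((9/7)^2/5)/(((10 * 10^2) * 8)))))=243040000/9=27004444.44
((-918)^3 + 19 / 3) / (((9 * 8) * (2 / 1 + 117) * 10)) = -2320861877 / 257040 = -9029.19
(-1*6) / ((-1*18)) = 1 / 3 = 0.33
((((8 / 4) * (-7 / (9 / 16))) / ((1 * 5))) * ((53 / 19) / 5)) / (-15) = 0.19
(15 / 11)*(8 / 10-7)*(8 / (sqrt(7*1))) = -744*sqrt(7) / 77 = -25.56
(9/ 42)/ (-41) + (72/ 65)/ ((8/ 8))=41133/ 37310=1.10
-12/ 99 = -4/ 33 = -0.12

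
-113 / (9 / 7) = -791 / 9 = -87.89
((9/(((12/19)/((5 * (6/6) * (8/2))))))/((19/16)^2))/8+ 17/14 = 7043/266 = 26.48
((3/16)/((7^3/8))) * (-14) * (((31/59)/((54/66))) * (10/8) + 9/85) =-164041/2948820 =-0.06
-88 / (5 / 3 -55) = 33 / 20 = 1.65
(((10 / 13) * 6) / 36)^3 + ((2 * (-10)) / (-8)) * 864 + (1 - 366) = 1795.00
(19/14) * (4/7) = 38/49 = 0.78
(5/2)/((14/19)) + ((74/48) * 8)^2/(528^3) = 31463571823/9273470976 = 3.39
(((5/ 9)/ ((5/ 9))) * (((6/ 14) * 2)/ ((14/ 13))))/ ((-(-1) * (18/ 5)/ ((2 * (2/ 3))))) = 130/ 441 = 0.29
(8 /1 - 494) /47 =-486 /47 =-10.34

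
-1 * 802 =-802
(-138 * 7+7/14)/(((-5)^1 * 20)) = 1931/200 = 9.66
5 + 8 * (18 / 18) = 13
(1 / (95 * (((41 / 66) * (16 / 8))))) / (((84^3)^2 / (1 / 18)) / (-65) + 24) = -143 / 1641966999368104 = -0.00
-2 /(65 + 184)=-2 /249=-0.01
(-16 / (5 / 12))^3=-56623.10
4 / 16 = 1 / 4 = 0.25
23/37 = 0.62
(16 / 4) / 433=4 / 433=0.01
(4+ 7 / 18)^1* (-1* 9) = -79 / 2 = -39.50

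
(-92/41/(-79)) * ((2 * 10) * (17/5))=6256/3239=1.93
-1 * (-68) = 68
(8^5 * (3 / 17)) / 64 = 1536 / 17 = 90.35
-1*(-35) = 35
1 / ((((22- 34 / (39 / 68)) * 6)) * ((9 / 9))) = -13 / 2908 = -0.00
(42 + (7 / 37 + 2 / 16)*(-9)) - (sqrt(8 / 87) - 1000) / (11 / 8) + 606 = 4468681 / 3256 - 16*sqrt(174) / 957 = 1372.22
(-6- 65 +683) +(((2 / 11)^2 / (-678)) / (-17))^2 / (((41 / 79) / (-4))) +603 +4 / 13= 314978880873890279 / 259176242253357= 1215.31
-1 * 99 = -99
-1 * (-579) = 579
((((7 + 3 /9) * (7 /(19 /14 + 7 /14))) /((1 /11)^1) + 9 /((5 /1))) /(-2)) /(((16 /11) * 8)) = -656051 /49920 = -13.14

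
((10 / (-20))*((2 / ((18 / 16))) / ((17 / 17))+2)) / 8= -17 / 72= -0.24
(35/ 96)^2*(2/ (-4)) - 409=-7539913/ 18432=-409.07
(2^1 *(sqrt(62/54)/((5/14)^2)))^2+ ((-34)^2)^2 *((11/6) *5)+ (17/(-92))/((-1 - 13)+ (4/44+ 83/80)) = 53854702818254764/4396291875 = 12250028.97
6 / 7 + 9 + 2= 83 / 7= 11.86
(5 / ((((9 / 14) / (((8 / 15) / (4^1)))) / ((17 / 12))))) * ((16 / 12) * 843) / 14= 9554 / 81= 117.95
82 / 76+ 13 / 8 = 411 / 152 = 2.70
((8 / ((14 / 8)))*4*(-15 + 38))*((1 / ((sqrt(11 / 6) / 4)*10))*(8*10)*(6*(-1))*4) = -238550.47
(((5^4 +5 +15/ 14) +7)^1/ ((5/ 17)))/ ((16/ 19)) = 2885359/ 1120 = 2576.21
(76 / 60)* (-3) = -19 / 5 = -3.80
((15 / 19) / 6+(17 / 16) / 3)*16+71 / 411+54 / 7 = 285322 / 18221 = 15.66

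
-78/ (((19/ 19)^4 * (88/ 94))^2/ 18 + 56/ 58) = -1729647/ 22490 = -76.91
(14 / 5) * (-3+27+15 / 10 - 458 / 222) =65.62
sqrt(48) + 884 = 4 * sqrt(3) + 884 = 890.93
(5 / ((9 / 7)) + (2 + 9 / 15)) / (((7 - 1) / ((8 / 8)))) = 146 / 135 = 1.08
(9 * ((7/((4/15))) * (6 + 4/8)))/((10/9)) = 22113/16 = 1382.06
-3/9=-1/3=-0.33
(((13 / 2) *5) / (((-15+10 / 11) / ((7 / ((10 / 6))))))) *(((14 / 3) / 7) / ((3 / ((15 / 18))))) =-1001 / 558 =-1.79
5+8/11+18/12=159/22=7.23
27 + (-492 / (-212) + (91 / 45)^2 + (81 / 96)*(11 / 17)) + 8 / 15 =2013658277 / 58384800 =34.49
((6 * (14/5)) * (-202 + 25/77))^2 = 34725577104/3025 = 11479529.62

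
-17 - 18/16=-145/8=-18.12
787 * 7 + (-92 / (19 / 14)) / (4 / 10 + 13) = 7006517 / 1273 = 5503.94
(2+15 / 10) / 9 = 7 / 18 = 0.39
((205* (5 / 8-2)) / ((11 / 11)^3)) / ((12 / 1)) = -2255 / 96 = -23.49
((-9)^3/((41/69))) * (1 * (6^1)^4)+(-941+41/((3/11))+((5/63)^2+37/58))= -1590792.36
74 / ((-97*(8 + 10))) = -37 / 873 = -0.04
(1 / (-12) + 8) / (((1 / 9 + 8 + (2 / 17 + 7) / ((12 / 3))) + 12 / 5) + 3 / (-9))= 24225 / 36589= 0.66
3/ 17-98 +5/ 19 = -31512/ 323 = -97.56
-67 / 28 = -2.39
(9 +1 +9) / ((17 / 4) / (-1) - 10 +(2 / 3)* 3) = -76 / 49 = -1.55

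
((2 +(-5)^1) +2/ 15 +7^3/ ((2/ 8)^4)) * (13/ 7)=17122001/ 105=163066.68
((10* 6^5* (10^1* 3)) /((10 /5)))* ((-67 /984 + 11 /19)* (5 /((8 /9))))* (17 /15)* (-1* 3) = -8877415725 /779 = -11395912.36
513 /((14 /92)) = 23598 /7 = 3371.14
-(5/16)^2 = -25/256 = -0.10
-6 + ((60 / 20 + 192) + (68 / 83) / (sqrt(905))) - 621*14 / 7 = -1053 + 68*sqrt(905) / 75115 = -1052.97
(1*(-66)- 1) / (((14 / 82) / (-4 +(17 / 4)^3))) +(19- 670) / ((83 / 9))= -1064425489 / 37184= -28625.90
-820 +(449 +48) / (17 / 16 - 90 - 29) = -1555292 / 1887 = -824.21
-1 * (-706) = 706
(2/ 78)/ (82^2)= 1/ 262236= 0.00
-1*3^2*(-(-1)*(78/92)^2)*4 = -13689/529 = -25.88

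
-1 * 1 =-1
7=7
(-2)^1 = -2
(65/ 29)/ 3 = 65/ 87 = 0.75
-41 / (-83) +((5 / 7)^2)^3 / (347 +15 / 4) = 6772710927 / 13700108401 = 0.49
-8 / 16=-1 / 2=-0.50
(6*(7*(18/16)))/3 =63/4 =15.75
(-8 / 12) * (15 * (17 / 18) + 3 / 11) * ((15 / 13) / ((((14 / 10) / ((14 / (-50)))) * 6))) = 953 / 2574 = 0.37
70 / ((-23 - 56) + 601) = 35 / 261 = 0.13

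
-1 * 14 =-14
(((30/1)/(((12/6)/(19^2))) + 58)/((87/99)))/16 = 180609/464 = 389.24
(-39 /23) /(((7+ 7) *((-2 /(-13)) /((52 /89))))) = -6591 /14329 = -0.46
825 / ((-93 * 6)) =-275 / 186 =-1.48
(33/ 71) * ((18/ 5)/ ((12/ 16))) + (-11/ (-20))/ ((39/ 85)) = 189937/ 55380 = 3.43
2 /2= 1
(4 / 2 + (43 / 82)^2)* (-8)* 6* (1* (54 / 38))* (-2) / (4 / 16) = 39649824 / 31939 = 1241.42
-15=-15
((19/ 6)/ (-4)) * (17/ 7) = -323/ 168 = -1.92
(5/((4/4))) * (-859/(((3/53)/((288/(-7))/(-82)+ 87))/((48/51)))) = -30488521360/4879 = -6248928.34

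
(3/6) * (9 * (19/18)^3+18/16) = 1897/324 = 5.85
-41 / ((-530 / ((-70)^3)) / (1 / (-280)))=10045 / 106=94.76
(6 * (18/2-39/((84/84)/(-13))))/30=516/5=103.20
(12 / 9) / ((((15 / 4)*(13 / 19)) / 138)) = 71.71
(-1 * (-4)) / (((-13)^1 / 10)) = -40 / 13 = -3.08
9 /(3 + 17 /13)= 117 /56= 2.09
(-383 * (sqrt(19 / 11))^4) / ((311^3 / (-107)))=14794141 / 3639707951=0.00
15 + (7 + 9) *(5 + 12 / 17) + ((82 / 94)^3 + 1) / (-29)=5437700021 / 51184739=106.24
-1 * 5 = -5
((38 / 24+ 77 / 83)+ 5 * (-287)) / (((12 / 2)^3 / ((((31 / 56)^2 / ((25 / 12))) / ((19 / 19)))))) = -1371115399 / 1405555200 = -0.98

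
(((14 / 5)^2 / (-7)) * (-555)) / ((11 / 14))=43512 / 55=791.13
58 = 58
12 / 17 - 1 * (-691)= 11759 / 17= 691.71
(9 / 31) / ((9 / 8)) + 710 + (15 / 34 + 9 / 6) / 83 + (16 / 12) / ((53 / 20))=4943378219 / 6954819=710.78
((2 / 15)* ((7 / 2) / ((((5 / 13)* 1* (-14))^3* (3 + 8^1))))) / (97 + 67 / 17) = -2873 / 1067220000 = -0.00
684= 684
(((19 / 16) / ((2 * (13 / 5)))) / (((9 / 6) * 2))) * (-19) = -1805 / 1248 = -1.45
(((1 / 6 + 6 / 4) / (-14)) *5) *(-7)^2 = -175 / 6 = -29.17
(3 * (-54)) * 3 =-486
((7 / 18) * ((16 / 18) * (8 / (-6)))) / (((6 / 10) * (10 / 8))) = -448 / 729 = -0.61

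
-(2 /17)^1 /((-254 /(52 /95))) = 52 /205105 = 0.00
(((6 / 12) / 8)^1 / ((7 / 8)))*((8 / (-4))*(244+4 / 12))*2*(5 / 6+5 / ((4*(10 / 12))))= -1466 / 9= -162.89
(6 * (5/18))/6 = 5/18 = 0.28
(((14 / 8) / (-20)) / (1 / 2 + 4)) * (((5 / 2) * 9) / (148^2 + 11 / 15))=-105 / 5257136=-0.00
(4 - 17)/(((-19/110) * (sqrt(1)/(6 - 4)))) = 2860/19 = 150.53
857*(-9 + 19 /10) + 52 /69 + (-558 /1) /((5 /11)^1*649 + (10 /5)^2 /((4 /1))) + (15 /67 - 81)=-21096088039 /3421020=-6166.61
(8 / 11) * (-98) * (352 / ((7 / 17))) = -60928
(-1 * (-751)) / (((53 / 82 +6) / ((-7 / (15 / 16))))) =-6897184 / 8175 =-843.69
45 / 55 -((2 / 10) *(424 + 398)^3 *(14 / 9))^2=-8210973355956290079 / 275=-29858084930750145.74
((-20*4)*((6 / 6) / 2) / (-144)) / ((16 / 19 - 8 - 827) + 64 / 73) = -6935 / 20803698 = -0.00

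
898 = 898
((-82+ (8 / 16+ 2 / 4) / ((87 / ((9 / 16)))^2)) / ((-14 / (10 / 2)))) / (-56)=-88271315 / 168792064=-0.52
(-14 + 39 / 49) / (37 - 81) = 647 / 2156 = 0.30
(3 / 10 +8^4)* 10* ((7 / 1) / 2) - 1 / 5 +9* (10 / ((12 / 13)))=717339 / 5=143467.80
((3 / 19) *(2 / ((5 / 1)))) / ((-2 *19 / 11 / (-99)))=3267 / 1805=1.81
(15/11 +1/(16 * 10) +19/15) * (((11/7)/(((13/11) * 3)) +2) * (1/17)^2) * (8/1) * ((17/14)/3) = 9285307/128648520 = 0.07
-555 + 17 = -538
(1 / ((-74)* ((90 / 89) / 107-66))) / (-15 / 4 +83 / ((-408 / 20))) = -161891 / 6181113070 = -0.00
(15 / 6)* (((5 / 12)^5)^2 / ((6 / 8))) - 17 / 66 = -262611688577 / 1021636509696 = -0.26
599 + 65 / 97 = 58168 / 97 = 599.67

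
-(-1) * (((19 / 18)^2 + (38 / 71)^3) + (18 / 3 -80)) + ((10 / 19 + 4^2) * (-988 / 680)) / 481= -72.78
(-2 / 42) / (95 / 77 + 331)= -11 / 76746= -0.00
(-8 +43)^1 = 35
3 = 3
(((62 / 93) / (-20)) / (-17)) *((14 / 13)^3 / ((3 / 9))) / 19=1372 / 3548155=0.00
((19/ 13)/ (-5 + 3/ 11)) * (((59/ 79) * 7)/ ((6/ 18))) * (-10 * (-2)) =-1294755/ 13351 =-96.98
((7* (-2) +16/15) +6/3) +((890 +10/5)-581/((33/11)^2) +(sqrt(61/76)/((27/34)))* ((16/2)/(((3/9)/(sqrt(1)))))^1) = 136* sqrt(1159)/171 +36743/45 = 843.59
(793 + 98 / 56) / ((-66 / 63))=-758.62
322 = 322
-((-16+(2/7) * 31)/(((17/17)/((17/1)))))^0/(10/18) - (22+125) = -744/5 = -148.80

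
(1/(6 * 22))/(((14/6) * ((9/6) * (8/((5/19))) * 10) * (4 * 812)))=1/456175104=0.00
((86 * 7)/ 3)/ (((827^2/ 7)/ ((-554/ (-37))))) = 2334556/ 75916119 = 0.03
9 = 9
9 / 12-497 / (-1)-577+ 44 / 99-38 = -4205 / 36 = -116.81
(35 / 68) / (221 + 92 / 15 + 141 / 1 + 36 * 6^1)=525 / 595816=0.00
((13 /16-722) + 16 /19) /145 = -4.97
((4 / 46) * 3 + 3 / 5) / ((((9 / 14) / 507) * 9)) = 26026 / 345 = 75.44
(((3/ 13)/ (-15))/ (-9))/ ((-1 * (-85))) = 0.00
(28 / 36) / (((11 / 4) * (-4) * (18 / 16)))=-56 / 891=-0.06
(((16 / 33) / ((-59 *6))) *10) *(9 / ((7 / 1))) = -80 / 4543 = -0.02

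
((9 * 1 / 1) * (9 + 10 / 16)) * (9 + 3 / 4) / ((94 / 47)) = 27027 / 64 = 422.30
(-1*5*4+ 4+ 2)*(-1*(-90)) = -1260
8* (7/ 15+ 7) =59.73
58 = 58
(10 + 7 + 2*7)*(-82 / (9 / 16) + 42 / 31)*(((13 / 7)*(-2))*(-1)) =-1047644 / 63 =-16629.27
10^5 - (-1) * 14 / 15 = 1500014 / 15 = 100000.93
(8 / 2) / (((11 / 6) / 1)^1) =24 / 11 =2.18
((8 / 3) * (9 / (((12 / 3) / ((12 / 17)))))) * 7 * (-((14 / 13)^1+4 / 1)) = -33264 / 221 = -150.52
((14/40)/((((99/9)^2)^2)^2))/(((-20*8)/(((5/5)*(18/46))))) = -63/15776813641600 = -0.00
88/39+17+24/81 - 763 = -260950/351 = -743.45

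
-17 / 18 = -0.94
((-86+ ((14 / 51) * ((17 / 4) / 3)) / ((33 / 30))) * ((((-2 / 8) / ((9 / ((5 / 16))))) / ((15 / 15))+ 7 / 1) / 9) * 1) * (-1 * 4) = 34144933 / 128304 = 266.13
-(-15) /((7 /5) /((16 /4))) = 300 /7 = 42.86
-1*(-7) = 7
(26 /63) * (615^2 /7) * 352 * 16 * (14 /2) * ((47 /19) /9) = 289228825600 /1197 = 241628091.56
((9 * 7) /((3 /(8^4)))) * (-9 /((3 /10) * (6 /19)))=-8171520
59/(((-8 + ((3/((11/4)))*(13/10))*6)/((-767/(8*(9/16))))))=-19753.29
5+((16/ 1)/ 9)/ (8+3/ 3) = 421/ 81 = 5.20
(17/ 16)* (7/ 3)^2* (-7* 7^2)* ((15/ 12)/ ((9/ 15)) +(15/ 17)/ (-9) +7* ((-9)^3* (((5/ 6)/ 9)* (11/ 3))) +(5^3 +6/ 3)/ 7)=1957028689/ 576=3397619.25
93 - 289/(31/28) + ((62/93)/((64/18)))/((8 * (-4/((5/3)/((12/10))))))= -16002823/95232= -168.04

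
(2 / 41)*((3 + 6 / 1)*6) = 108 / 41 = 2.63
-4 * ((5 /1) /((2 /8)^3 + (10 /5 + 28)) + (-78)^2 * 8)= -373996928 /1921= -194688.67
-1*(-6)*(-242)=-1452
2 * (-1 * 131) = -262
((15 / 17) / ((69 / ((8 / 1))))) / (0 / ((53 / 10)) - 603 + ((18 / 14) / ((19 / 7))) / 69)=-190 / 1119909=-0.00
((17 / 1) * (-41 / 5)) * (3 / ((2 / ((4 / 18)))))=-697 / 15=-46.47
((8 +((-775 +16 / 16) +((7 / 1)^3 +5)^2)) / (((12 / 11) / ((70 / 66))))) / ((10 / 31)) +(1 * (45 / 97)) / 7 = 8865482587 / 24444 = 362685.43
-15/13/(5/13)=-3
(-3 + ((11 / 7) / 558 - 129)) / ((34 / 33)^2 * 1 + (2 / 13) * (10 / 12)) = -811008913 / 7309862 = -110.95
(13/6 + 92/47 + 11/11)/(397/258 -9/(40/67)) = -1242700/3282809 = -0.38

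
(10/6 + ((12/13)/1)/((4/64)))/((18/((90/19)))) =3205/741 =4.33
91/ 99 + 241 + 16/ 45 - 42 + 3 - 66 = 67951/ 495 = 137.27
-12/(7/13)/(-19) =156/133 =1.17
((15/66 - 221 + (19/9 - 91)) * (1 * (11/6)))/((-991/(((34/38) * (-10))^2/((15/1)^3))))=932603/68631705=0.01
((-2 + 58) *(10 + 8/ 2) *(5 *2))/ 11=7840/ 11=712.73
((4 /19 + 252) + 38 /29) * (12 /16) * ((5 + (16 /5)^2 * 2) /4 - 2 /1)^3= 184067571309 /11600000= 15867.89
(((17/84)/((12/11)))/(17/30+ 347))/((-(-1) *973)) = 935/1704439128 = 0.00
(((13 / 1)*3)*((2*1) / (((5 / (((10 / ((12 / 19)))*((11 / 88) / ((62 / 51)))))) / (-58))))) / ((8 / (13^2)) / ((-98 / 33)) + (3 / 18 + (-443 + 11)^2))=-9075470859 / 1149803336572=-0.01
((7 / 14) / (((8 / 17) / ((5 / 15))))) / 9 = 17 / 432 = 0.04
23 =23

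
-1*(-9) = 9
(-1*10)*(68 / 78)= -340 / 39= -8.72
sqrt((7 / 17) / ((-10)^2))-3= -3 +sqrt(119) / 170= -2.94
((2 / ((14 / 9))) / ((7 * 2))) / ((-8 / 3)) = -27 / 784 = -0.03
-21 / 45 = -7 / 15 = -0.47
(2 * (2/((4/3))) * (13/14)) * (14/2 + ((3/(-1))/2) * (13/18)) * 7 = 923/8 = 115.38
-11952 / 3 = -3984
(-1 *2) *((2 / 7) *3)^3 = -432 / 343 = -1.26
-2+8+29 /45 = 299 /45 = 6.64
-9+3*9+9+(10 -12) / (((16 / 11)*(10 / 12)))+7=647 / 20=32.35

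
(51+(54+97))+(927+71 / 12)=13619 / 12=1134.92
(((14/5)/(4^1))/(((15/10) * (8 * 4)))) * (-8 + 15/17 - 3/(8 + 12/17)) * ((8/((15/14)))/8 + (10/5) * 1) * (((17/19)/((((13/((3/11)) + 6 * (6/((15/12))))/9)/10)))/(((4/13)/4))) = -56381325/12901456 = -4.37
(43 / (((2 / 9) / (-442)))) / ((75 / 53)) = -1510977 / 25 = -60439.08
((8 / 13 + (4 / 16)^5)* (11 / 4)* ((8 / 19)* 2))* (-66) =-2978415 / 31616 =-94.21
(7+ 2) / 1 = 9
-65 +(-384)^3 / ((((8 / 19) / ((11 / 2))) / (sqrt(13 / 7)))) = -739639296 * sqrt(91) / 7 -65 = -1007958521.23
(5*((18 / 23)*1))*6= 540 / 23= 23.48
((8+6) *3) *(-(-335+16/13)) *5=911190/13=70091.54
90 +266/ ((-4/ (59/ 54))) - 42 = -2663/ 108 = -24.66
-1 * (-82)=82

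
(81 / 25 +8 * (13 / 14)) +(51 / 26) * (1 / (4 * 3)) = 197143 / 18200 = 10.83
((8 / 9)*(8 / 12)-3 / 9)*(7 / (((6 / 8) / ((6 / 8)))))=49 / 27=1.81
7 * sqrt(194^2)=1358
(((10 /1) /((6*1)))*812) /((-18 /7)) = -14210 /27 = -526.30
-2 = -2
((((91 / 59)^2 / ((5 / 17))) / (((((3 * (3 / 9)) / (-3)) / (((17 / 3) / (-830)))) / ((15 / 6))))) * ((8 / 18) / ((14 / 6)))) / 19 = 341887 / 82343055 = 0.00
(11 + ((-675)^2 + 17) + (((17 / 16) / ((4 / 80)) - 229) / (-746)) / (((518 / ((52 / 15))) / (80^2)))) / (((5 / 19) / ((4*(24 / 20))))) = 20073312291096 / 2415175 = 8311328.29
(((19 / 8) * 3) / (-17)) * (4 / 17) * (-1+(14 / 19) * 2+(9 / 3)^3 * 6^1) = -16.02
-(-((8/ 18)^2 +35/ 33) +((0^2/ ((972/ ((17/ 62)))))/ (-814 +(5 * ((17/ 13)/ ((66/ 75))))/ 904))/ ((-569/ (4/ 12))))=1121/ 891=1.26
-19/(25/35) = -133/5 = -26.60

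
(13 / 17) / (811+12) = 13 / 13991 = 0.00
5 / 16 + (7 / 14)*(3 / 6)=9 / 16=0.56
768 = 768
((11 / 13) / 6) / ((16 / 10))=55 / 624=0.09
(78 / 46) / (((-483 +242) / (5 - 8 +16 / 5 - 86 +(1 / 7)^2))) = 819624 / 1358035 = 0.60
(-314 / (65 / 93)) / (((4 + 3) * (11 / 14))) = -58404 / 715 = -81.68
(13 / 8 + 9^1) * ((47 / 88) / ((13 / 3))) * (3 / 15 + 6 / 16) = 0.75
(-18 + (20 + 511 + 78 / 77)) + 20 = 41119 / 77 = 534.01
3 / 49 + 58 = 2845 / 49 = 58.06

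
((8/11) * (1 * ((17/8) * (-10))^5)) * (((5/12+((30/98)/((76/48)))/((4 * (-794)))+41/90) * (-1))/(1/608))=51491335070245625/30813552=1671061326.21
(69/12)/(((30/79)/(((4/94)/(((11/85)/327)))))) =3366901/2068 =1628.10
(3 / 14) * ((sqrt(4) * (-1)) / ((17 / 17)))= -3 / 7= -0.43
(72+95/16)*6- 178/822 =1536839/3288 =467.41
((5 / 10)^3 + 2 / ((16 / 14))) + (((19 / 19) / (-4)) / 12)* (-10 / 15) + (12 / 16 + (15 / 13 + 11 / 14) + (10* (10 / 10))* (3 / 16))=42283 / 6552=6.45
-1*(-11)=11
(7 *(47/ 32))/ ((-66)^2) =329/ 139392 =0.00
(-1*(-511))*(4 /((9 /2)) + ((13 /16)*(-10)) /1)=-266231 /72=-3697.65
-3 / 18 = -1 / 6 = -0.17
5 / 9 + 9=86 / 9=9.56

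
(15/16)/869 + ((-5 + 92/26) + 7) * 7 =38.77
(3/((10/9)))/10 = 0.27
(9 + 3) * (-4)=-48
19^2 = 361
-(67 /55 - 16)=813 /55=14.78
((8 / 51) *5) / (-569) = -40 / 29019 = -0.00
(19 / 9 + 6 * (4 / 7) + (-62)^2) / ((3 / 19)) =4607899 / 189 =24380.42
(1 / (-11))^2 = 0.01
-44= -44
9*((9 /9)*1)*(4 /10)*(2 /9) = 4 /5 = 0.80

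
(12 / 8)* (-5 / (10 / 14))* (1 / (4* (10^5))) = -21 / 800000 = -0.00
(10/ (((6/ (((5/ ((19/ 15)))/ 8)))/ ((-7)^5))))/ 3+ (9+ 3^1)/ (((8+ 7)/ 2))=-10500727/ 2280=-4605.58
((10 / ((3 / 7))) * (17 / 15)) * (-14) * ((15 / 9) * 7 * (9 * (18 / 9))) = -233240 / 3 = -77746.67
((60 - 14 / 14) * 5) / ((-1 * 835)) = -59 / 167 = -0.35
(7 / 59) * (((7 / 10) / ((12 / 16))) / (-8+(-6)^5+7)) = -0.00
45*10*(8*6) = 21600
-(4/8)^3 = -1/8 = -0.12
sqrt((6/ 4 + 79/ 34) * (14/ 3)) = sqrt(46410)/ 51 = 4.22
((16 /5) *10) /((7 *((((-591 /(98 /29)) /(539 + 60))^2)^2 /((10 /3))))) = 542829611649025756160 /258858940828179123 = 2097.01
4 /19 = 0.21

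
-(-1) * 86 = 86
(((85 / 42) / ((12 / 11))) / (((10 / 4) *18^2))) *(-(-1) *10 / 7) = 935 / 285768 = 0.00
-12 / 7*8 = -96 / 7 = -13.71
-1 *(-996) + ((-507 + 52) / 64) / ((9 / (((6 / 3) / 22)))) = 6310201 / 6336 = 995.93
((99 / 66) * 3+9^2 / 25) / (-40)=-0.19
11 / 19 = 0.58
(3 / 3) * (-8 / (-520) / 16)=1 / 1040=0.00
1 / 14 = 0.07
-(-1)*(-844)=-844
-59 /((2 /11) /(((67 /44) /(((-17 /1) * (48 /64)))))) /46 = 3953 /4692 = 0.84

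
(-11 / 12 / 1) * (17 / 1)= -187 / 12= -15.58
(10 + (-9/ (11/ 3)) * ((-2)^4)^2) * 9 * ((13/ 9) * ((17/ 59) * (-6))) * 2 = 18038904/ 649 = 27794.92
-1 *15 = -15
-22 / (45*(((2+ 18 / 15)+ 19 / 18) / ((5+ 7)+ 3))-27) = 660 / 427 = 1.55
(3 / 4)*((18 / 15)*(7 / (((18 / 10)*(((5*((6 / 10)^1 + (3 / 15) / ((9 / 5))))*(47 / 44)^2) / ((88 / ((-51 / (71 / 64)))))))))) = -1984521 / 1201696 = -1.65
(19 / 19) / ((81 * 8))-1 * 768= -497663 / 648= -768.00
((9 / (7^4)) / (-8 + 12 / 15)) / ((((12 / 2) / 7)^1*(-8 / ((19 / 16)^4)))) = 651605 / 4315938816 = 0.00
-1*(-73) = 73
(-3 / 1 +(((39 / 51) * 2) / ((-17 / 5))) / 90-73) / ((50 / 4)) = -395378 / 65025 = -6.08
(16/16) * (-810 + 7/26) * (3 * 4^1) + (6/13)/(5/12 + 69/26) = -60505386/6227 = -9716.62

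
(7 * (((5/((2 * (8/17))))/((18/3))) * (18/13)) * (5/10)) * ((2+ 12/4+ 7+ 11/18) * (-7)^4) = 324291065/2496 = 129924.30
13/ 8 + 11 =101/ 8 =12.62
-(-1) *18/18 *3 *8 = 24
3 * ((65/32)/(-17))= -195/544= -0.36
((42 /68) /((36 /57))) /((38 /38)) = 133 /136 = 0.98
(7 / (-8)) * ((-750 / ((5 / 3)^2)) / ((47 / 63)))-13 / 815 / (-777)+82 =398.68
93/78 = 31/26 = 1.19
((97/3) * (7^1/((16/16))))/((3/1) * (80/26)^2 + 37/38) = 4360538/565959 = 7.70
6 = 6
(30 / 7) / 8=0.54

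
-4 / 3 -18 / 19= -2.28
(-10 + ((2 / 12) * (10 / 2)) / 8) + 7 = -139 / 48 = -2.90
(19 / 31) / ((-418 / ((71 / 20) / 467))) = -71 / 6369880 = -0.00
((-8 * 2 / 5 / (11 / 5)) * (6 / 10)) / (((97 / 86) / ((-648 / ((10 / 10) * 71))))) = 2674944 / 378785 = 7.06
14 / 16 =7 / 8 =0.88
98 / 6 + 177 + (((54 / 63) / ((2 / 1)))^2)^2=1392823 / 7203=193.37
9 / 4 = 2.25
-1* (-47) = 47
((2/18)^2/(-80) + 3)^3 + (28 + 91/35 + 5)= 62.60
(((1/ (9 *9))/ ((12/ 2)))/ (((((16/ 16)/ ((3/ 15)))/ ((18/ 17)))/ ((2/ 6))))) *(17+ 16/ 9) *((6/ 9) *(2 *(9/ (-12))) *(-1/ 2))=169/ 123930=0.00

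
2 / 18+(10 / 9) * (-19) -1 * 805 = -826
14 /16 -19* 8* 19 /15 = -22999 /120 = -191.66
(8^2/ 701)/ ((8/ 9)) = 72/ 701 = 0.10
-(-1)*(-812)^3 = -535387328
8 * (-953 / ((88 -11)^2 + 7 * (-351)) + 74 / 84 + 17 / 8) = 28451 / 1302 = 21.85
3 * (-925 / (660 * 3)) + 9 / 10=-0.50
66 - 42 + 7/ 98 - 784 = -10639/ 14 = -759.93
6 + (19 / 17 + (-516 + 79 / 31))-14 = -274216 / 527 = -520.33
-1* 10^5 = -100000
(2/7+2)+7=65/7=9.29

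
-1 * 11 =-11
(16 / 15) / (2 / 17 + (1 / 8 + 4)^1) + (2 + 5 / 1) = 62761 / 8655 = 7.25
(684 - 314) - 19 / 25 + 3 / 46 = 424701 / 1150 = 369.31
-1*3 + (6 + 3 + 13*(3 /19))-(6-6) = 8.05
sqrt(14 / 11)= sqrt(154) / 11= 1.13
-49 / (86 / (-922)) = 22589 / 43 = 525.33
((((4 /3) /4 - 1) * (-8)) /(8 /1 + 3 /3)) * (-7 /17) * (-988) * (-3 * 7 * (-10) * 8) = 405015.42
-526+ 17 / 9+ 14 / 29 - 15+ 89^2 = 1926799 / 261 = 7382.37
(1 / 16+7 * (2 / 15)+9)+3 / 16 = 611 / 60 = 10.18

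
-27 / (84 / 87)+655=17557 / 28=627.04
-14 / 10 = -1.40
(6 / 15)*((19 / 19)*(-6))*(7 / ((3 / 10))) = -56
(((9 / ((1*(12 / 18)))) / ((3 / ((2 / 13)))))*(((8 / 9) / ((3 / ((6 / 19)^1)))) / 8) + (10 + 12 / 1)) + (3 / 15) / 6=163327 / 7410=22.04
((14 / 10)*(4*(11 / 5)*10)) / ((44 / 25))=70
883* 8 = 7064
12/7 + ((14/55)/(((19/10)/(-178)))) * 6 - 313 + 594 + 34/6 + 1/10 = 6381589/43890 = 145.40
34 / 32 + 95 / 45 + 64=67.17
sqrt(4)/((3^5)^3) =0.00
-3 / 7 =-0.43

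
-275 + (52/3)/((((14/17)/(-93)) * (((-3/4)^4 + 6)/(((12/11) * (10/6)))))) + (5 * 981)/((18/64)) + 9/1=2068163326/124509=16610.55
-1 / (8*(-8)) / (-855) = -1 / 54720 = -0.00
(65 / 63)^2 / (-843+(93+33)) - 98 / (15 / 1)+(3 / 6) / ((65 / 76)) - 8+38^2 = 1430.05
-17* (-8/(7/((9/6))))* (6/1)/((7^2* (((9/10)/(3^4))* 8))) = 13770/343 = 40.15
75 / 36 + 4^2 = 217 / 12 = 18.08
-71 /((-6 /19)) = 1349 /6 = 224.83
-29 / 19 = -1.53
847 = 847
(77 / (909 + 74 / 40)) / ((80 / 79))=6083 / 72868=0.08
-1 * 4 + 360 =356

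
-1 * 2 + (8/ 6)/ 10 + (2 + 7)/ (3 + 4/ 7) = 0.65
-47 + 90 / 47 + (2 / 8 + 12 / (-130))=-549013 / 12220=-44.93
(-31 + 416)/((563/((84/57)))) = 10780/10697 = 1.01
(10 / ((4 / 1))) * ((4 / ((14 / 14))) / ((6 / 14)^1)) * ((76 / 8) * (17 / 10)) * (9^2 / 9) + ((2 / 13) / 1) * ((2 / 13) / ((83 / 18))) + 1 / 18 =428160796 / 126243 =3391.56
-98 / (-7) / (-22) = -7 / 11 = -0.64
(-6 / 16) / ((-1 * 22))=3 / 176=0.02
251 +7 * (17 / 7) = 268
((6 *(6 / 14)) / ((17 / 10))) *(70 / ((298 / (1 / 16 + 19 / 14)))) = 35775 / 70924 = 0.50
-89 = -89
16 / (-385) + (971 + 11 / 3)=1125692 / 1155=974.63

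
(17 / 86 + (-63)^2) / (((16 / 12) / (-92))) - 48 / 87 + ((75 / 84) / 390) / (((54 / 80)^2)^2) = -273875.18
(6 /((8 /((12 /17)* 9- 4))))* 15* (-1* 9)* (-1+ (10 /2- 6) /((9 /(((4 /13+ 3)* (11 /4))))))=211725 /442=479.02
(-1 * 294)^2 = 86436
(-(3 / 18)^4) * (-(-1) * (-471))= 157 / 432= 0.36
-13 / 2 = -6.50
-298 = -298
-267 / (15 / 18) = -1602 / 5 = -320.40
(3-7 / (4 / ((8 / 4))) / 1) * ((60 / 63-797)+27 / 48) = 267283 / 672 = 397.74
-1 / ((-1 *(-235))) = -1 / 235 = -0.00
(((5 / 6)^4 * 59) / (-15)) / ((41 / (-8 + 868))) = -1585625 / 39852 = -39.79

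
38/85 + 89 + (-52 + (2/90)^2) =1289132/34425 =37.45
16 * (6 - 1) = 80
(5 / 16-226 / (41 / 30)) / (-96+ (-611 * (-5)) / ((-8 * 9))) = 974475 / 817294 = 1.19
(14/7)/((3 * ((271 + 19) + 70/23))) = 23/10110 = 0.00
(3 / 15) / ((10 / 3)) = 0.06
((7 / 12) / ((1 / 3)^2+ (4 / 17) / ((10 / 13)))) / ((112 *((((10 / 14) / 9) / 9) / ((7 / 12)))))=67473 / 81664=0.83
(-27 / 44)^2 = 729 / 1936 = 0.38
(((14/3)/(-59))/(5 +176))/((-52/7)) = 49/832962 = 0.00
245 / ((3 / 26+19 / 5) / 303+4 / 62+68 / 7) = 2094169350 / 83696033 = 25.02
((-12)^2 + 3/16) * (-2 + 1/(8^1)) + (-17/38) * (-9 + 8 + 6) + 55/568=-47051665/172672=-272.49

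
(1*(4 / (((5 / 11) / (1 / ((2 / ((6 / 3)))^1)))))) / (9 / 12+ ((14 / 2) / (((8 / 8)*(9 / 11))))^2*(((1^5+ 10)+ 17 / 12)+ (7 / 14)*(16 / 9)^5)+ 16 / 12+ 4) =420901272 / 74846938325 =0.01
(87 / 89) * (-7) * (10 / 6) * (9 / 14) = -1305 / 178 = -7.33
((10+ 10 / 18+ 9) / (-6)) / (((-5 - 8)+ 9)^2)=-11 / 54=-0.20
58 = 58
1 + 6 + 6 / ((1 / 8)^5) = 196615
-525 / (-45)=35 / 3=11.67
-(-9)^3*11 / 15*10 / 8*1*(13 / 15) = 11583 / 20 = 579.15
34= 34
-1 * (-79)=79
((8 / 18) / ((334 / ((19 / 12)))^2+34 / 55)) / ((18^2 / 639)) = 1409705 / 71566399314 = 0.00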